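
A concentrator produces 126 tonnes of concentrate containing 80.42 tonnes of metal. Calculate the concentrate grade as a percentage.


Grade = (metal in concentrate / concentrate mass) * 100
= (80.42 / 126) * 100
= 0.6382539683 * 100
= 63.8254%

63.8254%


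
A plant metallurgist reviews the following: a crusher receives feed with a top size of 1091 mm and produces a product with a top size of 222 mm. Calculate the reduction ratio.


4.9144

Reduction ratio = feed size / product size
= 1091 / 222
= 4.9144


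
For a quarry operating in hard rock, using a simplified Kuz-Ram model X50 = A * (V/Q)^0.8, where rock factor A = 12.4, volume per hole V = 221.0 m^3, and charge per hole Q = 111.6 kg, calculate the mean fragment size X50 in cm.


21.4192 cm

Compute V/Q:
V/Q = 221.0 / 111.6 = 1.980286738
Raise to the power 0.8:
(V/Q)^0.8 = 1.980286738^0.8 = 1.727358428
Multiply by A:
X50 = 12.4 * 1.727358428
= 21.4192 cm


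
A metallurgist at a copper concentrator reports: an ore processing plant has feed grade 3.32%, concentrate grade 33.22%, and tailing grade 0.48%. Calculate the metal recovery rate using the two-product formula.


Using the two-product formula:
R = 100 * c * (f - t) / (f * (c - t))
Numerator = 100 * 33.22 * (3.32 - 0.48)
= 100 * 33.22 * 2.84
= 9434.48
Denominator = 3.32 * (33.22 - 0.48)
= 3.32 * 32.74
= 108.6968
R = 9434.48 / 108.6968
= 86.7963%

86.7963%


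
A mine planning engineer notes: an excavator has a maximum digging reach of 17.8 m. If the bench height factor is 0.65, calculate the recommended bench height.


11.57 m

Bench height = reach * factor
= 17.8 * 0.65
= 11.57 m


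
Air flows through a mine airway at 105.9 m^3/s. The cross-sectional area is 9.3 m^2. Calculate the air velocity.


11.3871 m/s

Velocity = flow rate / cross-sectional area
= 105.9 / 9.3
= 11.3871 m/s


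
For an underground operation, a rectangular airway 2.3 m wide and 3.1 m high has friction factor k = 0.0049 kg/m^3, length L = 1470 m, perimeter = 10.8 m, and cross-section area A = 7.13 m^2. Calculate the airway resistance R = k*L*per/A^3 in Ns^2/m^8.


0.2146 Ns^2/m^8

Compute the numerator:
k * L * per = 0.0049 * 1470 * 10.8
= 77.7924
Compute the denominator:
A^3 = 7.13^3 = 362.467097
Resistance:
R = 77.7924 / 362.467097
= 0.2146 Ns^2/m^8


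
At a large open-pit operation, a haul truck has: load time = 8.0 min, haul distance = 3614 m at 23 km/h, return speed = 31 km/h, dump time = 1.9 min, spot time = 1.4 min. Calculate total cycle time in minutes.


Convert haul speed to m/min: 23 * 1000/60 = 383.3333333 m/min
Haul time = 3614 / 383.3333333 = 9.427826087 min
Convert return speed to m/min: 31 * 1000/60 = 516.6666667 m/min
Return time = 3614 / 516.6666667 = 6.99483871 min
Total cycle time:
= 8.0 + 9.427826087 + 1.9 + 6.99483871 + 1.4
= 27.7227 min

27.7227 min


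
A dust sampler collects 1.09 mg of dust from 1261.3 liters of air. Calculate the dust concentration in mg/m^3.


0.8642 mg/m^3

Convert liters to m^3: 1 m^3 = 1000 L
Concentration = mass / volume * 1000
= 1.09 / 1261.3 * 1000
= 0.0008641877428 * 1000
= 0.8642 mg/m^3


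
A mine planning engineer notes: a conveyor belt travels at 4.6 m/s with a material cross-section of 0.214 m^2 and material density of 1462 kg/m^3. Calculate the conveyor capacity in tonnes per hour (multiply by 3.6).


5181.0941 t/h

Volumetric flow = speed * area
= 4.6 * 0.214 = 0.9844 m^3/s
Mass flow = volumetric * density
= 0.9844 * 1462 = 1439.1928 kg/s
Convert to t/h: multiply by 3.6
Capacity = 1439.1928 * 3.6
= 5181.0941 t/h


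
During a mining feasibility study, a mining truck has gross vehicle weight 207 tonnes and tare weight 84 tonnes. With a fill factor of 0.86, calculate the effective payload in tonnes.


105.78 tonnes

Maximum payload = gross - tare
= 207 - 84 = 123 tonnes
Effective payload = max payload * fill factor
= 123 * 0.86
= 105.78 tonnes


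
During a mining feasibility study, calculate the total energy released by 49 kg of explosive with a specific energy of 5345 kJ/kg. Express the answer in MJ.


Energy = mass * specific_energy / 1000
= 49 * 5345 / 1000
= 261905 / 1000
= 261.905 MJ

261.905 MJ


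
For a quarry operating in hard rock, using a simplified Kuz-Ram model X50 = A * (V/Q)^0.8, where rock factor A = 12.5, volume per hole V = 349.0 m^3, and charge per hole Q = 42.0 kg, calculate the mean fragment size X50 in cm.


68.0097 cm

Compute V/Q:
V/Q = 349.0 / 42.0 = 8.30952381
Raise to the power 0.8:
(V/Q)^0.8 = 8.30952381^0.8 = 5.440776791
Multiply by A:
X50 = 12.5 * 5.440776791
= 68.0097 cm


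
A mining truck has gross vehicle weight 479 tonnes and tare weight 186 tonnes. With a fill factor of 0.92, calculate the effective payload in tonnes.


Maximum payload = gross - tare
= 479 - 186 = 293 tonnes
Effective payload = max payload * fill factor
= 293 * 0.92
= 269.56 tonnes

269.56 tonnes


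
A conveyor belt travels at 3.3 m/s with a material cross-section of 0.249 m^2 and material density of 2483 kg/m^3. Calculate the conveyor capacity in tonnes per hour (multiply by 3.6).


7345.012 t/h

Volumetric flow = speed * area
= 3.3 * 0.249 = 0.8217 m^3/s
Mass flow = volumetric * density
= 0.8217 * 2483 = 2040.2811 kg/s
Convert to t/h: multiply by 3.6
Capacity = 2040.2811 * 3.6
= 7345.012 t/h


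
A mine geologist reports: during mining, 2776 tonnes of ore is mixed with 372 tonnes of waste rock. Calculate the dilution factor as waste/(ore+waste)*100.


Total material = ore + waste
= 2776 + 372 = 3148 tonnes
Dilution = waste / total * 100
= 372 / 3148 * 100
= 0.1181702668 * 100
= 11.817%

11.817%


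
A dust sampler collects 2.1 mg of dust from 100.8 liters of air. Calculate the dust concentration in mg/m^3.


Convert liters to m^3: 1 m^3 = 1000 L
Concentration = mass / volume * 1000
= 2.1 / 100.8 * 1000
= 0.02083333333 * 1000
= 20.8333 mg/m^3

20.8333 mg/m^3


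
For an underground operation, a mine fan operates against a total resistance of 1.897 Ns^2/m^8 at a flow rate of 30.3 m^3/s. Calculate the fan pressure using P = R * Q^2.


Compute Q^2:
Q^2 = 30.3^2 = 918.09
Compute pressure:
P = R * Q^2 = 1.897 * 918.09
= 1741.6167 Pa

1741.6167 Pa


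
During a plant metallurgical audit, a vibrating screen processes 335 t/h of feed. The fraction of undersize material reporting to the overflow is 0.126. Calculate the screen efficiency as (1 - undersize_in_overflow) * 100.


Screen efficiency = (1 - fraction of undersize in overflow) * 100
= (1 - 0.126) * 100
= 0.874 * 100
= 87.4%

87.4%


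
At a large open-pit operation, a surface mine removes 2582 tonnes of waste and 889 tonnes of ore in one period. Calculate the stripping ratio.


Stripping ratio = waste tonnage / ore tonnage
= 2582 / 889
= 2.9044

2.9044


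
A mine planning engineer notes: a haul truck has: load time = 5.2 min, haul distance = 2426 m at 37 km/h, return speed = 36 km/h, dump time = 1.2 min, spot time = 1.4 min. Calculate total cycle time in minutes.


Convert haul speed to m/min: 37 * 1000/60 = 616.6666667 m/min
Haul time = 2426 / 616.6666667 = 3.934054054 min
Convert return speed to m/min: 36 * 1000/60 = 600 m/min
Return time = 2426 / 600 = 4.043333333 min
Total cycle time:
= 5.2 + 3.934054054 + 1.2 + 4.043333333 + 1.4
= 15.7774 min

15.7774 min


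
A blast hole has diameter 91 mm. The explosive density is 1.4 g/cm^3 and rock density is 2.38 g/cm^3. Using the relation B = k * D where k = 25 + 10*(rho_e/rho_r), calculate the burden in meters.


2.8103 m

First, compute k:
rho_e / rho_r = 1.4 / 2.38 = 0.5882352941
k = 25 + 10 * 0.5882352941 = 30.88235294
Then, compute burden:
B = k * D / 1000 = 30.88235294 * 91 / 1000
= 2810.294118 / 1000
= 2.8103 m


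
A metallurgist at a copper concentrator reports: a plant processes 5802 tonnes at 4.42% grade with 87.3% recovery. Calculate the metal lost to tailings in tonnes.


32.5689 tonnes

Total metal in feed:
= 5802 * 4.42 / 100 = 256.4484 tonnes
Metal recovered:
= 256.4484 * 87.3 / 100 = 223.8794532 tonnes
Metal lost to tailings:
= 256.4484 - 223.8794532
= 32.5689 tonnes


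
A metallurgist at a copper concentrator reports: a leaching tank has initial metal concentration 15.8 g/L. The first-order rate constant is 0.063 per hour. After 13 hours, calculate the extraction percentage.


Compute the exponent:
-k * t = -0.063 * 13 = -0.819
Remaining concentration:
C = 15.8 * exp(-0.819)
= 15.8 * 0.4408723064
= 6.965782442 g/L
Extracted = 15.8 - 6.965782442 = 8.834217558 g/L
Extraction % = 8.834217558 / 15.8 * 100
= 55.9128%

55.9128%


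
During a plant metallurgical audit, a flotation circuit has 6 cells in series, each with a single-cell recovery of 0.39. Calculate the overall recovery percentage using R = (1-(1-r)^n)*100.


94.848%

Complement of single-cell recovery:
1 - r = 1 - 0.39 = 0.61
Raise to power n:
(1 - r)^6 = 0.61^6 = 0.05152037436
Overall recovery:
R = (1 - 0.05152037436) * 100
= 94.848%


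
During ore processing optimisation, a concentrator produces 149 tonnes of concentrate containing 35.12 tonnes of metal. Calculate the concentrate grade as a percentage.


23.5705%

Grade = (metal in concentrate / concentrate mass) * 100
= (35.12 / 149) * 100
= 0.235704698 * 100
= 23.5705%


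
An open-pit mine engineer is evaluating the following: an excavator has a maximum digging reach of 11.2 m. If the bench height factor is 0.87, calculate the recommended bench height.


Bench height = reach * factor
= 11.2 * 0.87
= 9.744 m

9.744 m


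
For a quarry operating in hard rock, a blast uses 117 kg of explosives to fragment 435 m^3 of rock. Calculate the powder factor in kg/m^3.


Powder factor = explosive mass / rock volume
= 117 / 435
= 0.269 kg/m^3

0.269 kg/m^3


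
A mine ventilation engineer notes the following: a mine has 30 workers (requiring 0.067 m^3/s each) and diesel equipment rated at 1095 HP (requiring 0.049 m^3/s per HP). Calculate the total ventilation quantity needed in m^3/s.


55.665 m^3/s

Airflow for workers:
Q_people = 30 * 0.067 = 2.01 m^3/s
Airflow for diesel equipment:
Q_diesel = 1095 * 0.049 = 53.655 m^3/s
Total ventilation:
Q_total = 2.01 + 53.655
= 55.665 m^3/s


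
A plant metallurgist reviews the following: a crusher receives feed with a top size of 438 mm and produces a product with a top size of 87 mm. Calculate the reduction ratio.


5.0345

Reduction ratio = feed size / product size
= 438 / 87
= 5.0345


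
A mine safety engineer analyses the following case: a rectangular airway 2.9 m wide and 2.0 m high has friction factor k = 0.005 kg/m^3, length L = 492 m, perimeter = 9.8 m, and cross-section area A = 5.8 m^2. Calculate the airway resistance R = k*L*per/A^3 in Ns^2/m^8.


0.1236 Ns^2/m^8

Compute the numerator:
k * L * per = 0.005 * 492 * 9.8
= 24.108
Compute the denominator:
A^3 = 5.8^3 = 195.112
Resistance:
R = 24.108 / 195.112
= 0.1236 Ns^2/m^8


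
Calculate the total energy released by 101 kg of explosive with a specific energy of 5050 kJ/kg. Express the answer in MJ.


510.05 MJ

Energy = mass * specific_energy / 1000
= 101 * 5050 / 1000
= 510050 / 1000
= 510.05 MJ


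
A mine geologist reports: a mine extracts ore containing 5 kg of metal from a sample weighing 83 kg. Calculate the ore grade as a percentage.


Ore grade = (metal mass / ore mass) * 100
= (5 / 83) * 100
= 0.06024096386 * 100
= 6.0241%

6.0241%


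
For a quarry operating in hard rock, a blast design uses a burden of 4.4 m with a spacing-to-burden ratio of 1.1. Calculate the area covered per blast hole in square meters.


First, find the spacing:
Spacing = burden * ratio = 4.4 * 1.1
= 4.84 m
Then, calculate the area:
Area = burden * spacing = 4.4 * 4.84
= 21.296 m^2

21.296 m^2


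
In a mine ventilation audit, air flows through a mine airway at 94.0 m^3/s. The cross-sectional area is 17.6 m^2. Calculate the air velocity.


Velocity = flow rate / cross-sectional area
= 94.0 / 17.6
= 5.3409 m/s

5.3409 m/s


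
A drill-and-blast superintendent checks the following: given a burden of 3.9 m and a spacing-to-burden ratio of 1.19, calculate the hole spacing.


Spacing = burden * ratio
= 3.9 * 1.19
= 4.641 m

4.641 m


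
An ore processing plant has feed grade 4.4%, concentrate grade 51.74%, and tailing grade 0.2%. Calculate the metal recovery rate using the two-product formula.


Using the two-product formula:
R = 100 * c * (f - t) / (f * (c - t))
Numerator = 100 * 51.74 * (4.4 - 0.2)
= 100 * 51.74 * 4.2
= 21730.8
Denominator = 4.4 * (51.74 - 0.2)
= 4.4 * 51.54
= 226.776
R = 21730.8 / 226.776
= 95.825%

95.825%


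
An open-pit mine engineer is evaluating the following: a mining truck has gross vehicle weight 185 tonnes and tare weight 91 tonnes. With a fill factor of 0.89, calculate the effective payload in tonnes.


Maximum payload = gross - tare
= 185 - 91 = 94 tonnes
Effective payload = max payload * fill factor
= 94 * 0.89
= 83.66 tonnes

83.66 tonnes


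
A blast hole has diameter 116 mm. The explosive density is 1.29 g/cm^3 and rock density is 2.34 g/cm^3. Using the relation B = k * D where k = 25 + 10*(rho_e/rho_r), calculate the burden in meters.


First, compute k:
rho_e / rho_r = 1.29 / 2.34 = 0.5512820513
k = 25 + 10 * 0.5512820513 = 30.51282051
Then, compute burden:
B = k * D / 1000 = 30.51282051 * 116 / 1000
= 3539.487179 / 1000
= 3.5395 m

3.5395 m


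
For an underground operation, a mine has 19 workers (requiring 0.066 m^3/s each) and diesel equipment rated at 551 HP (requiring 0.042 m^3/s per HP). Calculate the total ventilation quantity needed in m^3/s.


Airflow for workers:
Q_people = 19 * 0.066 = 1.254 m^3/s
Airflow for diesel equipment:
Q_diesel = 551 * 0.042 = 23.142 m^3/s
Total ventilation:
Q_total = 1.254 + 23.142
= 24.396 m^3/s

24.396 m^3/s


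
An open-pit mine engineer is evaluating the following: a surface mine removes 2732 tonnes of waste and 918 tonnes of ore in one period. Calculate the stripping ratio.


2.976

Stripping ratio = waste tonnage / ore tonnage
= 2732 / 918
= 2.976


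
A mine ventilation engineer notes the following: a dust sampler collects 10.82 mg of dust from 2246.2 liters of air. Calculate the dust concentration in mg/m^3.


Convert liters to m^3: 1 m^3 = 1000 L
Concentration = mass / volume * 1000
= 10.82 / 2246.2 * 1000
= 0.004817024308 * 1000
= 4.817 mg/m^3

4.817 mg/m^3


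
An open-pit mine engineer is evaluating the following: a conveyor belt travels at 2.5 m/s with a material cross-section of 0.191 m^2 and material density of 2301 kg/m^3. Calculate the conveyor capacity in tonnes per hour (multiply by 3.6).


Volumetric flow = speed * area
= 2.5 * 0.191 = 0.4775 m^3/s
Mass flow = volumetric * density
= 0.4775 * 2301 = 1098.7275 kg/s
Convert to t/h: multiply by 3.6
Capacity = 1098.7275 * 3.6
= 3955.419 t/h

3955.419 t/h


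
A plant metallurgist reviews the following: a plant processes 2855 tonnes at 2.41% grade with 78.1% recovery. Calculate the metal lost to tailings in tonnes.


Total metal in feed:
= 2855 * 2.41 / 100 = 68.8055 tonnes
Metal recovered:
= 68.8055 * 78.1 / 100 = 53.7370955 tonnes
Metal lost to tailings:
= 68.8055 - 53.7370955
= 15.0684 tonnes

15.0684 tonnes


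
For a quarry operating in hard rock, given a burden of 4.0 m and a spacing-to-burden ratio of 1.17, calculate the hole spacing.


Spacing = burden * ratio
= 4.0 * 1.17
= 4.68 m

4.68 m


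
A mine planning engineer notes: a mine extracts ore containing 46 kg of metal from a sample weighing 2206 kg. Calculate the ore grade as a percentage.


Ore grade = (metal mass / ore mass) * 100
= (46 / 2206) * 100
= 0.02085222121 * 100
= 2.0852%

2.0852%


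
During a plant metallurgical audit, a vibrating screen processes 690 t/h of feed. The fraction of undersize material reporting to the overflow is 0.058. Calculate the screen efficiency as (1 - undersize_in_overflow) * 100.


Screen efficiency = (1 - fraction of undersize in overflow) * 100
= (1 - 0.058) * 100
= 0.942 * 100
= 94.2%

94.2%


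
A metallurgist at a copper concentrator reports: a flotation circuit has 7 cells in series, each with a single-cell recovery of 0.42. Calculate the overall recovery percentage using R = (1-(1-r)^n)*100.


Complement of single-cell recovery:
1 - r = 1 - 0.42 = 0.58
Raise to power n:
(1 - r)^7 = 0.58^7 = 0.02207984168
Overall recovery:
R = (1 - 0.02207984168) * 100
= 97.792%

97.792%


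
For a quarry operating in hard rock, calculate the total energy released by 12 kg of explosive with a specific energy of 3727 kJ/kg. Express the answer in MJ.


Energy = mass * specific_energy / 1000
= 12 * 3727 / 1000
= 44724 / 1000
= 44.724 MJ

44.724 MJ


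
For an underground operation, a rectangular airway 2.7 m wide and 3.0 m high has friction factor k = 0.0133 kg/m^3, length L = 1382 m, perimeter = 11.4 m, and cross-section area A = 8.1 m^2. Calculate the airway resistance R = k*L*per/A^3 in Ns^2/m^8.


0.3943 Ns^2/m^8

Compute the numerator:
k * L * per = 0.0133 * 1382 * 11.4
= 209.53884
Compute the denominator:
A^3 = 8.1^3 = 531.441
Resistance:
R = 209.53884 / 531.441
= 0.3943 Ns^2/m^8


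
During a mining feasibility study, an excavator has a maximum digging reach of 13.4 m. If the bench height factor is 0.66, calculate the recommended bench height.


8.844 m

Bench height = reach * factor
= 13.4 * 0.66
= 8.844 m


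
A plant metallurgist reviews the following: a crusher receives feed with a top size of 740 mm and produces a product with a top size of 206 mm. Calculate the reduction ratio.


3.5922

Reduction ratio = feed size / product size
= 740 / 206
= 3.5922


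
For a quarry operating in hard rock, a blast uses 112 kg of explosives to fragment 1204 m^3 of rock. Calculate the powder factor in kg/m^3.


0.093 kg/m^3

Powder factor = explosive mass / rock volume
= 112 / 1204
= 0.093 kg/m^3


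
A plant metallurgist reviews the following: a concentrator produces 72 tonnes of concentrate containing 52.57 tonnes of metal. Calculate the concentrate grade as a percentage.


73.0139%

Grade = (metal in concentrate / concentrate mass) * 100
= (52.57 / 72) * 100
= 0.7301388889 * 100
= 73.0139%


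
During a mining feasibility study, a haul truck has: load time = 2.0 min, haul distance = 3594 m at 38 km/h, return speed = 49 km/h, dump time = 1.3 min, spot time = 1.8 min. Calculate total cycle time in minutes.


Convert haul speed to m/min: 38 * 1000/60 = 633.3333333 m/min
Haul time = 3594 / 633.3333333 = 5.674736842 min
Convert return speed to m/min: 49 * 1000/60 = 816.6666667 m/min
Return time = 3594 / 816.6666667 = 4.400816327 min
Total cycle time:
= 2.0 + 5.674736842 + 1.3 + 4.400816327 + 1.8
= 15.1756 min

15.1756 min


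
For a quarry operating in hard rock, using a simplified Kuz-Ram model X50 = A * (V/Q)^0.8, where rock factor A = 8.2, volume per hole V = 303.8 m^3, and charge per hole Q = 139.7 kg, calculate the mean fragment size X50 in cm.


15.2661 cm

Compute V/Q:
V/Q = 303.8 / 139.7 = 2.174659986
Raise to the power 0.8:
(V/Q)^0.8 = 2.174659986^0.8 = 1.861714541
Multiply by A:
X50 = 8.2 * 1.861714541
= 15.2661 cm


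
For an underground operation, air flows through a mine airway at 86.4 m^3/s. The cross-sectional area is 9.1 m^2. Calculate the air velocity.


9.4945 m/s

Velocity = flow rate / cross-sectional area
= 86.4 / 9.1
= 9.4945 m/s


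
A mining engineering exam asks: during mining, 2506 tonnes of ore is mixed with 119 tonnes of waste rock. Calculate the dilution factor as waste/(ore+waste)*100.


4.5333%

Total material = ore + waste
= 2506 + 119 = 2625 tonnes
Dilution = waste / total * 100
= 119 / 2625 * 100
= 0.04533333333 * 100
= 4.5333%


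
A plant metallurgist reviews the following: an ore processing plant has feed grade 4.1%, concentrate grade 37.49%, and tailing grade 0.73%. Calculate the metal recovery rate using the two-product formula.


83.8274%

Using the two-product formula:
R = 100 * c * (f - t) / (f * (c - t))
Numerator = 100 * 37.49 * (4.1 - 0.73)
= 100 * 37.49 * 3.37
= 12634.13
Denominator = 4.1 * (37.49 - 0.73)
= 4.1 * 36.76
= 150.716
R = 12634.13 / 150.716
= 83.8274%


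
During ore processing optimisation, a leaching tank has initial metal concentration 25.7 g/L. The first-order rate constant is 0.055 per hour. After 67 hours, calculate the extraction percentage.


97.4903%

Compute the exponent:
-k * t = -0.055 * 67 = -3.685
Remaining concentration:
C = 25.7 * exp(-3.685)
= 25.7 * 0.02509717472
= 0.6449973904 g/L
Extracted = 25.7 - 0.6449973904 = 25.05500261 g/L
Extraction % = 25.05500261 / 25.7 * 100
= 97.4903%


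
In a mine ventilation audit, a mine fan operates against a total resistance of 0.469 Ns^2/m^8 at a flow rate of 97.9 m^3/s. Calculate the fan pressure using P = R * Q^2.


Compute Q^2:
Q^2 = 97.9^2 = 9584.41
Compute pressure:
P = R * Q^2 = 0.469 * 9584.41
= 4495.0883 Pa

4495.0883 Pa


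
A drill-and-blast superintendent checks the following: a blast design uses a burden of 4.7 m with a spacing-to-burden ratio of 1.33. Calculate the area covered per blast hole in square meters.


29.3797 m^2

First, find the spacing:
Spacing = burden * ratio = 4.7 * 1.33
= 6.251 m
Then, calculate the area:
Area = burden * spacing = 4.7 * 6.251
= 29.3797 m^2


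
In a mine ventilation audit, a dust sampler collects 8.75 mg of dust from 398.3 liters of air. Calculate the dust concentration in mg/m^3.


21.9684 mg/m^3

Convert liters to m^3: 1 m^3 = 1000 L
Concentration = mass / volume * 1000
= 8.75 / 398.3 * 1000
= 0.02196836555 * 1000
= 21.9684 mg/m^3


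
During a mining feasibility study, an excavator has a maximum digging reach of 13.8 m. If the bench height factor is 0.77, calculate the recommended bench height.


Bench height = reach * factor
= 13.8 * 0.77
= 10.626 m

10.626 m


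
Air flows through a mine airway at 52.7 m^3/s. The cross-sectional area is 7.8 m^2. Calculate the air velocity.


6.7564 m/s

Velocity = flow rate / cross-sectional area
= 52.7 / 7.8
= 6.7564 m/s


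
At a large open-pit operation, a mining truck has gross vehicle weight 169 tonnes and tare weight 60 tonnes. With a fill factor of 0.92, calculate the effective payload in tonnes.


100.28 tonnes

Maximum payload = gross - tare
= 169 - 60 = 109 tonnes
Effective payload = max payload * fill factor
= 109 * 0.92
= 100.28 tonnes


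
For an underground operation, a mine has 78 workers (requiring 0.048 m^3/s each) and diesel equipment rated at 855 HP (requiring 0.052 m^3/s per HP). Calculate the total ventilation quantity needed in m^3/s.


Airflow for workers:
Q_people = 78 * 0.048 = 3.744 m^3/s
Airflow for diesel equipment:
Q_diesel = 855 * 0.052 = 44.46 m^3/s
Total ventilation:
Q_total = 3.744 + 44.46
= 48.204 m^3/s

48.204 m^3/s


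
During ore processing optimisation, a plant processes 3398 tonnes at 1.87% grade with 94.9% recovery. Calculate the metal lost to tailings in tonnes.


3.2407 tonnes

Total metal in feed:
= 3398 * 1.87 / 100 = 63.5426 tonnes
Metal recovered:
= 63.5426 * 94.9 / 100 = 60.3019274 tonnes
Metal lost to tailings:
= 63.5426 - 60.3019274
= 3.2407 tonnes


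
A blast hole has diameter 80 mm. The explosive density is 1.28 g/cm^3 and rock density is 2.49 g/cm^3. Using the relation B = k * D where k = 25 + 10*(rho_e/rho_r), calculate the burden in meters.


First, compute k:
rho_e / rho_r = 1.28 / 2.49 = 0.5140562249
k = 25 + 10 * 0.5140562249 = 30.14056225
Then, compute burden:
B = k * D / 1000 = 30.14056225 * 80 / 1000
= 2411.24498 / 1000
= 2.4112 m

2.4112 m


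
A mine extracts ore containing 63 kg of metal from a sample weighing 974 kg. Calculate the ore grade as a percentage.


6.4682%

Ore grade = (metal mass / ore mass) * 100
= (63 / 974) * 100
= 0.06468172485 * 100
= 6.4682%


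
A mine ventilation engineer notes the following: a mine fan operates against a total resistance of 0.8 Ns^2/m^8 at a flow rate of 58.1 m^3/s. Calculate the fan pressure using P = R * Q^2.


Compute Q^2:
Q^2 = 58.1^2 = 3375.61
Compute pressure:
P = R * Q^2 = 0.8 * 3375.61
= 2700.488 Pa

2700.488 Pa


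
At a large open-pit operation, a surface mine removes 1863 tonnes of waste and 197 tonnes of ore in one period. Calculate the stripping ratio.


Stripping ratio = waste tonnage / ore tonnage
= 1863 / 197
= 9.4569

9.4569


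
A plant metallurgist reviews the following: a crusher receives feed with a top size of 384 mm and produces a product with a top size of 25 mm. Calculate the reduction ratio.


Reduction ratio = feed size / product size
= 384 / 25
= 15.36

15.36


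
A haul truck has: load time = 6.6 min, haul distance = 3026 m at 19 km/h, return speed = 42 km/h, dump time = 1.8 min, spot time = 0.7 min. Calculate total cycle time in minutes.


Convert haul speed to m/min: 19 * 1000/60 = 316.6666667 m/min
Haul time = 3026 / 316.6666667 = 9.555789474 min
Convert return speed to m/min: 42 * 1000/60 = 700 m/min
Return time = 3026 / 700 = 4.322857143 min
Total cycle time:
= 6.6 + 9.555789474 + 1.8 + 4.322857143 + 0.7
= 22.9786 min

22.9786 min


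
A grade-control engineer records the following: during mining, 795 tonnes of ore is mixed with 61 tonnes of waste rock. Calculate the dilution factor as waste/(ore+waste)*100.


7.1262%

Total material = ore + waste
= 795 + 61 = 856 tonnes
Dilution = waste / total * 100
= 61 / 856 * 100
= 0.07126168224 * 100
= 7.1262%


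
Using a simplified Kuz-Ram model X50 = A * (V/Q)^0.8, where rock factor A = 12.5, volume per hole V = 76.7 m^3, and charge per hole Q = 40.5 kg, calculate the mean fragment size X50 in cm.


Compute V/Q:
V/Q = 76.7 / 40.5 = 1.89382716
Raise to the power 0.8:
(V/Q)^0.8 = 1.89382716^0.8 = 1.666756942
Multiply by A:
X50 = 12.5 * 1.666756942
= 20.8345 cm

20.8345 cm


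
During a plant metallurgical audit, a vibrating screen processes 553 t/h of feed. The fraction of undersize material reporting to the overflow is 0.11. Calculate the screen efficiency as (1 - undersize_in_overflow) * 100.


89.0%

Screen efficiency = (1 - fraction of undersize in overflow) * 100
= (1 - 0.11) * 100
= 0.89 * 100
= 89.0%


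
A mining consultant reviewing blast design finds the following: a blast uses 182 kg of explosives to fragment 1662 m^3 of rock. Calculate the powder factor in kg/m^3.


0.1095 kg/m^3

Powder factor = explosive mass / rock volume
= 182 / 1662
= 0.1095 kg/m^3


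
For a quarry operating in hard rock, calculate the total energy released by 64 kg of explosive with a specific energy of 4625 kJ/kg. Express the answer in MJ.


296.0 MJ

Energy = mass * specific_energy / 1000
= 64 * 4625 / 1000
= 296000 / 1000
= 296.0 MJ


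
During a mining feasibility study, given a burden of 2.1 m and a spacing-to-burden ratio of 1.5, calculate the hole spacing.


3.15 m

Spacing = burden * ratio
= 2.1 * 1.5
= 3.15 m


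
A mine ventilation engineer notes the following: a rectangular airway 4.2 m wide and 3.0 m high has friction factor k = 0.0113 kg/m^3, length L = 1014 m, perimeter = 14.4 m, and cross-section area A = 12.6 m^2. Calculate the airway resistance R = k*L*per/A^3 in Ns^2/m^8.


Compute the numerator:
k * L * per = 0.0113 * 1014 * 14.4
= 164.99808
Compute the denominator:
A^3 = 12.6^3 = 2000.376
Resistance:
R = 164.99808 / 2000.376
= 0.0825 Ns^2/m^8

0.0825 Ns^2/m^8


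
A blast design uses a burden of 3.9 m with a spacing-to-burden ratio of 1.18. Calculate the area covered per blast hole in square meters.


First, find the spacing:
Spacing = burden * ratio = 3.9 * 1.18
= 4.602 m
Then, calculate the area:
Area = burden * spacing = 3.9 * 4.602
= 17.9478 m^2

17.9478 m^2


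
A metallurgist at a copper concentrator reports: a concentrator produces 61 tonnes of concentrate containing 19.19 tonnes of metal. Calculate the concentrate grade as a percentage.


Grade = (metal in concentrate / concentrate mass) * 100
= (19.19 / 61) * 100
= 0.3145901639 * 100
= 31.459%

31.459%


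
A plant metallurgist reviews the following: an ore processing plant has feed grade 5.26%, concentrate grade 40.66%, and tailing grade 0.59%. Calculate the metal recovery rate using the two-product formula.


Using the two-product formula:
R = 100 * c * (f - t) / (f * (c - t))
Numerator = 100 * 40.66 * (5.26 - 0.59)
= 100 * 40.66 * 4.67
= 18988.22
Denominator = 5.26 * (40.66 - 0.59)
= 5.26 * 40.07
= 210.7682
R = 18988.22 / 210.7682
= 90.0905%

90.0905%


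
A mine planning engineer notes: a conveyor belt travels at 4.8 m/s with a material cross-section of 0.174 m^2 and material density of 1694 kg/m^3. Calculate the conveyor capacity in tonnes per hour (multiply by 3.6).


5093.3837 t/h

Volumetric flow = speed * area
= 4.8 * 0.174 = 0.8352 m^3/s
Mass flow = volumetric * density
= 0.8352 * 1694 = 1414.8288 kg/s
Convert to t/h: multiply by 3.6
Capacity = 1414.8288 * 3.6
= 5093.3837 t/h


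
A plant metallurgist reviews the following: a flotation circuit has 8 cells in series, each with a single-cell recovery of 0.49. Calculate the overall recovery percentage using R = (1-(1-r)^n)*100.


Complement of single-cell recovery:
1 - r = 1 - 0.49 = 0.51
Raise to power n:
(1 - r)^8 = 0.51^8 = 0.004576794457
Overall recovery:
R = (1 - 0.004576794457) * 100
= 99.5423%

99.5423%


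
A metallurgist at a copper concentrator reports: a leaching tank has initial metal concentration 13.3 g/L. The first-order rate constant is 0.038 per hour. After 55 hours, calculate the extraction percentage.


87.6313%

Compute the exponent:
-k * t = -0.038 * 55 = -2.09
Remaining concentration:
C = 13.3 * exp(-2.09)
= 13.3 * 0.1236871358
= 1.645038906 g/L
Extracted = 13.3 - 1.645038906 = 11.65496109 g/L
Extraction % = 11.65496109 / 13.3 * 100
= 87.6313%


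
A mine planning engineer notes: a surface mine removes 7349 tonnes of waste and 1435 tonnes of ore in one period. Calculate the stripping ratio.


5.1213

Stripping ratio = waste tonnage / ore tonnage
= 7349 / 1435
= 5.1213


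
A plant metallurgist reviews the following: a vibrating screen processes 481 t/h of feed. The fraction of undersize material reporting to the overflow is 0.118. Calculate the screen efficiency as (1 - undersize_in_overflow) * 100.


Screen efficiency = (1 - fraction of undersize in overflow) * 100
= (1 - 0.118) * 100
= 0.882 * 100
= 88.2%

88.2%


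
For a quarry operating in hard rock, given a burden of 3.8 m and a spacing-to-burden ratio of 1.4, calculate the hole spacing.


Spacing = burden * ratio
= 3.8 * 1.4
= 5.32 m

5.32 m


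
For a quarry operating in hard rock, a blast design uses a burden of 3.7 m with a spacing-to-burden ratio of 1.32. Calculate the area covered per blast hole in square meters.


18.0708 m^2

First, find the spacing:
Spacing = burden * ratio = 3.7 * 1.32
= 4.884 m
Then, calculate the area:
Area = burden * spacing = 3.7 * 4.884
= 18.0708 m^2


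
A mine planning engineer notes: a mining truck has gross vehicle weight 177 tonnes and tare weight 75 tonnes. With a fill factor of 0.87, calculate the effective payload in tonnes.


88.74 tonnes

Maximum payload = gross - tare
= 177 - 75 = 102 tonnes
Effective payload = max payload * fill factor
= 102 * 0.87
= 88.74 tonnes


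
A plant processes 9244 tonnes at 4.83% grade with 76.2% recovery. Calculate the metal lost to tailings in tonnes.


106.2635 tonnes

Total metal in feed:
= 9244 * 4.83 / 100 = 446.4852 tonnes
Metal recovered:
= 446.4852 * 76.2 / 100 = 340.2217224 tonnes
Metal lost to tailings:
= 446.4852 - 340.2217224
= 106.2635 tonnes


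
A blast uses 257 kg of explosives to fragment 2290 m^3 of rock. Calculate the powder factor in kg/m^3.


Powder factor = explosive mass / rock volume
= 257 / 2290
= 0.1122 kg/m^3

0.1122 kg/m^3


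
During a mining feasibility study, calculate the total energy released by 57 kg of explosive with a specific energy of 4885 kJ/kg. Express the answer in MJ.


278.445 MJ

Energy = mass * specific_energy / 1000
= 57 * 4885 / 1000
= 278445 / 1000
= 278.445 MJ


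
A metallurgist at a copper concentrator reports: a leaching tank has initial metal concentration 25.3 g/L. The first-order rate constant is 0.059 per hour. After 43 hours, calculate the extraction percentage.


92.0897%

Compute the exponent:
-k * t = -0.059 * 43 = -2.537
Remaining concentration:
C = 25.3 * exp(-2.537)
= 25.3 * 0.07910335424
= 2.001314862 g/L
Extracted = 25.3 - 2.001314862 = 23.29868514 g/L
Extraction % = 23.29868514 / 25.3 * 100
= 92.0897%


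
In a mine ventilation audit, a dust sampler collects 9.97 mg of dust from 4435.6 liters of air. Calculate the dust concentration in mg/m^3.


Convert liters to m^3: 1 m^3 = 1000 L
Concentration = mass / volume * 1000
= 9.97 / 4435.6 * 1000
= 0.002247722969 * 1000
= 2.2477 mg/m^3

2.2477 mg/m^3


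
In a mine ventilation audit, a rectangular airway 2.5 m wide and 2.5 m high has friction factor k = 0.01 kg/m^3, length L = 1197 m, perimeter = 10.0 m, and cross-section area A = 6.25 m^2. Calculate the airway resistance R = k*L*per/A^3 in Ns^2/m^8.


0.4903 Ns^2/m^8

Compute the numerator:
k * L * per = 0.01 * 1197 * 10.0
= 119.7
Compute the denominator:
A^3 = 6.25^3 = 244.140625
Resistance:
R = 119.7 / 244.140625
= 0.4903 Ns^2/m^8


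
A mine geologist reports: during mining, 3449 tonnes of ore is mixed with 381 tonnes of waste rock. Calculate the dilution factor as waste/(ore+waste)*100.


Total material = ore + waste
= 3449 + 381 = 3830 tonnes
Dilution = waste / total * 100
= 381 / 3830 * 100
= 0.09947780679 * 100
= 9.9478%

9.9478%


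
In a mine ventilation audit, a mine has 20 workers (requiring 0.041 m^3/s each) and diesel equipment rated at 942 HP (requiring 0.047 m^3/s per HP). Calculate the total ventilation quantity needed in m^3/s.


45.094 m^3/s

Airflow for workers:
Q_people = 20 * 0.041 = 0.82 m^3/s
Airflow for diesel equipment:
Q_diesel = 942 * 0.047 = 44.274 m^3/s
Total ventilation:
Q_total = 0.82 + 44.274
= 45.094 m^3/s


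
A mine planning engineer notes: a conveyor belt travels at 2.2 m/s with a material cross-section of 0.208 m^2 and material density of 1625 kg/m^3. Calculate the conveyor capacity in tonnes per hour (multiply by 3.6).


Volumetric flow = speed * area
= 2.2 * 0.208 = 0.4576 m^3/s
Mass flow = volumetric * density
= 0.4576 * 1625 = 743.6 kg/s
Convert to t/h: multiply by 3.6
Capacity = 743.6 * 3.6
= 2676.96 t/h

2676.96 t/h


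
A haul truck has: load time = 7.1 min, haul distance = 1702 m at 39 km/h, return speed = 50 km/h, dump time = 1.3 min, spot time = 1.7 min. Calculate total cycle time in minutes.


Convert haul speed to m/min: 39 * 1000/60 = 650 m/min
Haul time = 1702 / 650 = 2.618461538 min
Convert return speed to m/min: 50 * 1000/60 = 833.3333333 m/min
Return time = 1702 / 833.3333333 = 2.0424 min
Total cycle time:
= 7.1 + 2.618461538 + 1.3 + 2.0424 + 1.7
= 14.7609 min

14.7609 min


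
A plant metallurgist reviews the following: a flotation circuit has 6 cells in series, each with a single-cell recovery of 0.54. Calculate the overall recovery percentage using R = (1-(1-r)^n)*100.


99.0526%

Complement of single-cell recovery:
1 - r = 1 - 0.54 = 0.46
Raise to power n:
(1 - r)^6 = 0.46^6 = 0.009474296896
Overall recovery:
R = (1 - 0.009474296896) * 100
= 99.0526%


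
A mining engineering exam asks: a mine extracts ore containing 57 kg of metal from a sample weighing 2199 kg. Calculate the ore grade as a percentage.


2.5921%

Ore grade = (metal mass / ore mass) * 100
= (57 / 2199) * 100
= 0.02592087312 * 100
= 2.5921%


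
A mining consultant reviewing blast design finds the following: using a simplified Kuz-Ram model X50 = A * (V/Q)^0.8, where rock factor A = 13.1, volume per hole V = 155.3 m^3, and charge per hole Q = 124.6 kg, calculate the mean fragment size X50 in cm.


Compute V/Q:
V/Q = 155.3 / 124.6 = 1.246388443
Raise to the power 0.8:
(V/Q)^0.8 = 1.246388443^0.8 = 1.192676688
Multiply by A:
X50 = 13.1 * 1.192676688
= 15.6241 cm

15.6241 cm


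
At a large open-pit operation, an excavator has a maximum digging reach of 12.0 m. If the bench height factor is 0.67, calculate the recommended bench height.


8.04 m

Bench height = reach * factor
= 12.0 * 0.67
= 8.04 m


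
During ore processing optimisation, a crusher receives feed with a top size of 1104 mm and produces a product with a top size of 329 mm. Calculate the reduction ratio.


3.3556

Reduction ratio = feed size / product size
= 1104 / 329
= 3.3556


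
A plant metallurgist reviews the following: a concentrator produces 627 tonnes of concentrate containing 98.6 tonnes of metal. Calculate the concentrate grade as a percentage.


15.7257%

Grade = (metal in concentrate / concentrate mass) * 100
= (98.6 / 627) * 100
= 0.1572567783 * 100
= 15.7257%


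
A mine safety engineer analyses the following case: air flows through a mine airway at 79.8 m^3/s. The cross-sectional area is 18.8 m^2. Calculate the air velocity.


Velocity = flow rate / cross-sectional area
= 79.8 / 18.8
= 4.2447 m/s

4.2447 m/s


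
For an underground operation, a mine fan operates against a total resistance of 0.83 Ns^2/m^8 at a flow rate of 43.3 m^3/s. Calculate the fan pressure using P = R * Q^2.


1556.1587 Pa

Compute Q^2:
Q^2 = 43.3^2 = 1874.89
Compute pressure:
P = R * Q^2 = 0.83 * 1874.89
= 1556.1587 Pa


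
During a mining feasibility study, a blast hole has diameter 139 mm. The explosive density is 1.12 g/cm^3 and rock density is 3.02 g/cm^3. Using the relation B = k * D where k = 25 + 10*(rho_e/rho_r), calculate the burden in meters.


3.9905 m

First, compute k:
rho_e / rho_r = 1.12 / 3.02 = 0.3708609272
k = 25 + 10 * 0.3708609272 = 28.70860927
Then, compute burden:
B = k * D / 1000 = 28.70860927 * 139 / 1000
= 3990.496689 / 1000
= 3.9905 m


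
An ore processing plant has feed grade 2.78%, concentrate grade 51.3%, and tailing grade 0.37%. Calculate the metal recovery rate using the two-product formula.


Using the two-product formula:
R = 100 * c * (f - t) / (f * (c - t))
Numerator = 100 * 51.3 * (2.78 - 0.37)
= 100 * 51.3 * 2.41
= 12363.3
Denominator = 2.78 * (51.3 - 0.37)
= 2.78 * 50.93
= 141.5854
R = 12363.3 / 141.5854
= 87.3204%

87.3204%


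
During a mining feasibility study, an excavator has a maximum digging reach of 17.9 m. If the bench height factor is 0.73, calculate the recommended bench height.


Bench height = reach * factor
= 17.9 * 0.73
= 13.067 m

13.067 m


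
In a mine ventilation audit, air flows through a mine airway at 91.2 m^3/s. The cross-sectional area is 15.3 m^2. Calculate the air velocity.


Velocity = flow rate / cross-sectional area
= 91.2 / 15.3
= 5.9608 m/s

5.9608 m/s


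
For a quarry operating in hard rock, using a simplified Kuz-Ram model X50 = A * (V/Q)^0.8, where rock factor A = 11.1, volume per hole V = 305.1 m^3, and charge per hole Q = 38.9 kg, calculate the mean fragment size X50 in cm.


Compute V/Q:
V/Q = 305.1 / 38.9 = 7.843187661
Raise to the power 0.8:
(V/Q)^0.8 = 7.843187661^0.8 = 5.195102074
Multiply by A:
X50 = 11.1 * 5.195102074
= 57.6656 cm

57.6656 cm


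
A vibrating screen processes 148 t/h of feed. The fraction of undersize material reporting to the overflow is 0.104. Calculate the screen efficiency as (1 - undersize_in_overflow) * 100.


89.6%

Screen efficiency = (1 - fraction of undersize in overflow) * 100
= (1 - 0.104) * 100
= 0.896 * 100
= 89.6%


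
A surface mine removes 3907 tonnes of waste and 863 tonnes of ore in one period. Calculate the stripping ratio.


Stripping ratio = waste tonnage / ore tonnage
= 3907 / 863
= 4.5272

4.5272


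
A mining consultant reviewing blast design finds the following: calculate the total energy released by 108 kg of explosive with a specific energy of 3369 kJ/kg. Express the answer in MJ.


363.852 MJ

Energy = mass * specific_energy / 1000
= 108 * 3369 / 1000
= 363852 / 1000
= 363.852 MJ


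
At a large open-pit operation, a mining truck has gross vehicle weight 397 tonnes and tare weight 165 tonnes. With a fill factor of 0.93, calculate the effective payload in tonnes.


Maximum payload = gross - tare
= 397 - 165 = 232 tonnes
Effective payload = max payload * fill factor
= 232 * 0.93
= 215.76 tonnes

215.76 tonnes
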